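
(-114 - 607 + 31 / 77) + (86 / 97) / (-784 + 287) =-382133028 / 530299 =-720.60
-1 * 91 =-91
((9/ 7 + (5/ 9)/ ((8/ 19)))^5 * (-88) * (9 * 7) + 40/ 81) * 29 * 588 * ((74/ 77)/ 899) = -1588245806384961271/ 130968617472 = -12126918.93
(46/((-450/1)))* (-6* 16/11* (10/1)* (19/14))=13984/1155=12.11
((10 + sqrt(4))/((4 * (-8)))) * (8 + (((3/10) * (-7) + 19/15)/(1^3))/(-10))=-97/32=-3.03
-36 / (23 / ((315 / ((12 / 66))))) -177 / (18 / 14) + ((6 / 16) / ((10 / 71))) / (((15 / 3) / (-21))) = -78952237 / 27600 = -2860.59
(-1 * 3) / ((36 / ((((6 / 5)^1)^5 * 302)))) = -195696 / 3125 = -62.62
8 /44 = 0.18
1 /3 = 0.33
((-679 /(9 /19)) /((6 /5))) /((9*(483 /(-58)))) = 267235 /16767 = 15.94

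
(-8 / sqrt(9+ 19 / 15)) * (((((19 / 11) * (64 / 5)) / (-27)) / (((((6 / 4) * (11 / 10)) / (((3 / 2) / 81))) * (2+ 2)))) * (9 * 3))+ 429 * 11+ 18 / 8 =2432 * sqrt(2310) / 754677+ 18885 / 4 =4721.40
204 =204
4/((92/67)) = 67/23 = 2.91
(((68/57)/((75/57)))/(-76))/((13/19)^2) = -323/12675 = -0.03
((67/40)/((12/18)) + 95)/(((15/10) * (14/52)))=101413/420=241.46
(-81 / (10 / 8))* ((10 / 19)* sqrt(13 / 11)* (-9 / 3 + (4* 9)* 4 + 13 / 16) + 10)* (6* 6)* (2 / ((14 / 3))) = -9924606* sqrt(143) / 1463 - 69984 / 7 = -91119.40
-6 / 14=-3 / 7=-0.43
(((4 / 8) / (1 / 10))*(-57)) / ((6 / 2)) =-95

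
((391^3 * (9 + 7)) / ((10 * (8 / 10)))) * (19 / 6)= 1135752949 / 3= 378584316.33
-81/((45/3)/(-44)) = 1188/5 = 237.60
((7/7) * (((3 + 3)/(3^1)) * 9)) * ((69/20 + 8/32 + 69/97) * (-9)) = -346599/485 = -714.64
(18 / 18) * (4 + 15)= 19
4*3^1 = 12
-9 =-9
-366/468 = -0.78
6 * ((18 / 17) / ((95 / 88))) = 5.88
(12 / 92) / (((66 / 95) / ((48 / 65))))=456 / 3289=0.14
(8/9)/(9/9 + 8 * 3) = 8/225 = 0.04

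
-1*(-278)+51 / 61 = 17009 / 61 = 278.84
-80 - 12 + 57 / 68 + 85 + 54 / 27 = -283 / 68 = -4.16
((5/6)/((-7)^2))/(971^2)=5/277195254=0.00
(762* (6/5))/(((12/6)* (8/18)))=10287/10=1028.70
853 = 853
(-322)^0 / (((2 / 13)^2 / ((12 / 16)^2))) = 1521 / 64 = 23.77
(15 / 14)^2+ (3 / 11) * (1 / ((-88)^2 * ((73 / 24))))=43723791 / 38087896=1.15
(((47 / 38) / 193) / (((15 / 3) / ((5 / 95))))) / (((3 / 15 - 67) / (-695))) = 32665 / 46541564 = 0.00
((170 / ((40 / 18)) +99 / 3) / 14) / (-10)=-219 / 280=-0.78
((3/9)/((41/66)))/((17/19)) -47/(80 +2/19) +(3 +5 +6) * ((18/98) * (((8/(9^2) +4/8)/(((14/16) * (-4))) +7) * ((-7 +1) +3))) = -8213073571/155942598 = -52.67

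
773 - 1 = 772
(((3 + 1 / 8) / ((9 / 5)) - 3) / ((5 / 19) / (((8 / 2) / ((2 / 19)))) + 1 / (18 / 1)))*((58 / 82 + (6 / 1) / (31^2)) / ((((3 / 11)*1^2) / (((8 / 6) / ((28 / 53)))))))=-76923174185 / 575885016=-133.57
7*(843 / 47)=5901 / 47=125.55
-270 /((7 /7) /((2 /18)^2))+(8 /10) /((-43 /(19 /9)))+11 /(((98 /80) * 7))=-1387018 /663705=-2.09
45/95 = 9/19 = 0.47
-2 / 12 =-1 / 6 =-0.17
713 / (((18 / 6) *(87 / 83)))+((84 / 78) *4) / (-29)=768823 / 3393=226.59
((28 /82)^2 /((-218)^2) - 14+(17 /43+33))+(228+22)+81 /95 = 22048306181608 /81585460685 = 270.25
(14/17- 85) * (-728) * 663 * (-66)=-2681510832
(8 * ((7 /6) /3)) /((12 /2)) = 14 /27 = 0.52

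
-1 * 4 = -4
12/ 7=1.71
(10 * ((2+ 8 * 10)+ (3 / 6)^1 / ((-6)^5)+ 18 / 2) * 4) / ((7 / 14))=7076155 / 972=7279.99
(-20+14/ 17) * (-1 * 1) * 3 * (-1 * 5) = -4890/ 17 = -287.65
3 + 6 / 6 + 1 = 5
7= 7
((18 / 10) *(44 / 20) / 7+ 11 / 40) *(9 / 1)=10593 / 1400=7.57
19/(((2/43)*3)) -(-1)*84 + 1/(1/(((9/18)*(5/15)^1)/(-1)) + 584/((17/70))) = 13466960/61167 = 220.17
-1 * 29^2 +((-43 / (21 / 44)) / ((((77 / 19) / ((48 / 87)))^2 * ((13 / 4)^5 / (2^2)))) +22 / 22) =-2968996100688472 / 3534441657747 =-840.02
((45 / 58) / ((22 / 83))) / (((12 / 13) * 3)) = 5395 / 5104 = 1.06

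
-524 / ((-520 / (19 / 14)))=2489 / 1820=1.37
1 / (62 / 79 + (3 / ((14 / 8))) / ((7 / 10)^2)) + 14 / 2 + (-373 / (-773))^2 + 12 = 1350042607193 / 69352800914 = 19.47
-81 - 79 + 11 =-149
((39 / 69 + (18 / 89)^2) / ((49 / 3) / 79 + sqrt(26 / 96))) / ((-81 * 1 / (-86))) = -588178320800 / 1008299283003 + 237071874200 * sqrt(39) / 1008299283003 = 0.88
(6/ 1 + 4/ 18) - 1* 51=-403/ 9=-44.78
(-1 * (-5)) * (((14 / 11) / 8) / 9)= 35 / 396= 0.09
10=10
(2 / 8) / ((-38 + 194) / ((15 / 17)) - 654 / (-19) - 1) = 95 / 79884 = 0.00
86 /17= 5.06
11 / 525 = 0.02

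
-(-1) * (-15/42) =-5/14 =-0.36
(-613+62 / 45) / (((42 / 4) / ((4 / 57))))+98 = 5058586 / 53865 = 93.91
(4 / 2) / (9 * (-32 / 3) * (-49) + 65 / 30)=12 / 28237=0.00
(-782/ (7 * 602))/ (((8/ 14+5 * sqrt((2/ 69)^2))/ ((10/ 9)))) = -0.29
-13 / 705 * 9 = -39 / 235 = -0.17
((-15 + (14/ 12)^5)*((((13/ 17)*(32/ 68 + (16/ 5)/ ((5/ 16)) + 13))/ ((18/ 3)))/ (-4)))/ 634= 0.02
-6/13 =-0.46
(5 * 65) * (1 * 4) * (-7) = -9100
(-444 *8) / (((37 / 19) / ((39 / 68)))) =-17784 / 17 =-1046.12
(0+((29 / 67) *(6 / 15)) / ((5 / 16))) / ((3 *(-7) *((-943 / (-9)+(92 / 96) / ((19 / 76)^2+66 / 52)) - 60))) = -771168 / 1329908125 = -0.00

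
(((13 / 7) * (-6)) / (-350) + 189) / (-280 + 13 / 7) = -77188 / 113575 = -0.68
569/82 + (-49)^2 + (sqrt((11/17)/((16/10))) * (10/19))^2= 605906581/251617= 2408.05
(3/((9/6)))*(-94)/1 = -188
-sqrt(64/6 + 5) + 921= 921 - sqrt(141)/3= 917.04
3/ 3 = 1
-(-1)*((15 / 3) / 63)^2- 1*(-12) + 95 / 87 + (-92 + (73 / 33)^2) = -1030729489 / 13927221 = -74.01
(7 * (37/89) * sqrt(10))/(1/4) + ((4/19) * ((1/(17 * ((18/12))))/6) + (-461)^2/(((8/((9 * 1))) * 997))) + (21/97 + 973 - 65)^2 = 1036 * sqrt(10)/89 + 180002550218904131/218159256888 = 825133.82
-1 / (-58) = 1 / 58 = 0.02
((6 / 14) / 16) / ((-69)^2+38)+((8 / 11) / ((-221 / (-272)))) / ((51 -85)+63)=68810905 / 2228962736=0.03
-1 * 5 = -5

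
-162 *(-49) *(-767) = -6088446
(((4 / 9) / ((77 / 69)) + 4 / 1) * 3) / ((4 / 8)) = 2032 / 77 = 26.39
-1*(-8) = 8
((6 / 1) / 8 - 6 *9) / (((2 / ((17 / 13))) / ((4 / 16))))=-3621 / 416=-8.70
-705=-705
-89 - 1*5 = -94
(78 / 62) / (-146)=-39 / 4526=-0.01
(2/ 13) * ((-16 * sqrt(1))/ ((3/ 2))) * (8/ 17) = -512/ 663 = -0.77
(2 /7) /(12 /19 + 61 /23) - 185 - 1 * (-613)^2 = -3776457056 /10045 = -375953.91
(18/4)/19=9/38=0.24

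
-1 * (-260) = 260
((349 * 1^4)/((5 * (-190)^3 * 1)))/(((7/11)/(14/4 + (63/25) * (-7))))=387739/1714750000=0.00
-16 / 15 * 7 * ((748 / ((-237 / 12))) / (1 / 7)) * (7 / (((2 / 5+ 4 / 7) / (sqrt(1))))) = 3380608 / 237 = 14264.17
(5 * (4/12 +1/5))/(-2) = -4/3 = -1.33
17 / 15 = 1.13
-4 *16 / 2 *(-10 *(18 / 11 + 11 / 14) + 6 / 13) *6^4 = 986328576 / 1001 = 985343.23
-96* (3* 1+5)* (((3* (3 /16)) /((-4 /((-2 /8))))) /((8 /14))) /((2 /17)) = -3213 /8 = -401.62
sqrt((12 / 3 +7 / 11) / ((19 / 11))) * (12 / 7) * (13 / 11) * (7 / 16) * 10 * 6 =585 * sqrt(969) / 209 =87.13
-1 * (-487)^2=-237169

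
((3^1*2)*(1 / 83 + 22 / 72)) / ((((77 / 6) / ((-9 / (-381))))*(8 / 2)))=2847 / 3246628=0.00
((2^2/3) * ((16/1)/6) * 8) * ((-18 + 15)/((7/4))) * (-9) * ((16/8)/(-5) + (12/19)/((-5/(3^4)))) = -620544/133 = -4665.74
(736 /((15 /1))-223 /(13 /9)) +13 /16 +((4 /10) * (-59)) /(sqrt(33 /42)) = -326057 /3120-118 * sqrt(154) /55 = -131.13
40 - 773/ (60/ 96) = -5984/ 5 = -1196.80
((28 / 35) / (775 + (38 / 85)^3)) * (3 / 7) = 491300 / 1110670743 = 0.00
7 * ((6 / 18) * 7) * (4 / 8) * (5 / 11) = 245 / 66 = 3.71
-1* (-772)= 772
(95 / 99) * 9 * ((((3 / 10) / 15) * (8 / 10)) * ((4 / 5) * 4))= 608 / 1375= 0.44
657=657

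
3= 3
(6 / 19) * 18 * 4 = 432 / 19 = 22.74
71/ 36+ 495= 17891/ 36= 496.97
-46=-46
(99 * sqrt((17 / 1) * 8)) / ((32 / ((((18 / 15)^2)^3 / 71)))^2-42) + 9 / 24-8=-61 / 8 + 420901272 * sqrt(34) / 1230623608537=-7.62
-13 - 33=-46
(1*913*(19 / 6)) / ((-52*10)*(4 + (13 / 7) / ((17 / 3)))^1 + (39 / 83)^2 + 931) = -14220914477 / 6488806680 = -2.19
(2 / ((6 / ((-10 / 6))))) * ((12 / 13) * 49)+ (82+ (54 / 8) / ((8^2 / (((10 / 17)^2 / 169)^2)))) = 56.87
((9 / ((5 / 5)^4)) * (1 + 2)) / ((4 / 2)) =27 / 2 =13.50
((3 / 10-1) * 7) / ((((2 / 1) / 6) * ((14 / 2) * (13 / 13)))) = -21 / 10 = -2.10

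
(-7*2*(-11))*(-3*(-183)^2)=-15471918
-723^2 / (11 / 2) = -1045458 / 11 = -95041.64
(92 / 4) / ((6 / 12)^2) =92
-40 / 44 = -10 / 11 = -0.91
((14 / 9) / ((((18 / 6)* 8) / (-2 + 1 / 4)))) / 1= -49 / 432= -0.11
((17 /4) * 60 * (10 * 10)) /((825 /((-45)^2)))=688500 /11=62590.91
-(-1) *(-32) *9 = -288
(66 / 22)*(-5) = -15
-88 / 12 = -22 / 3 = -7.33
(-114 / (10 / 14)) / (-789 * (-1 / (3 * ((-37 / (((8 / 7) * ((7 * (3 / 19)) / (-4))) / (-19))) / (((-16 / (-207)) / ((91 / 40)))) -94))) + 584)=-11170526759 / 40874328660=-0.27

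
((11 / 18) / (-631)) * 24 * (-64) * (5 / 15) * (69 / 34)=1.01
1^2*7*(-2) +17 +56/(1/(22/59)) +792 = 48137/59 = 815.88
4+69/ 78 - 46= -1069/ 26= -41.12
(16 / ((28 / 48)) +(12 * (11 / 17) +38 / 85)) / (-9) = -21206 / 5355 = -3.96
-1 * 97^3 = -912673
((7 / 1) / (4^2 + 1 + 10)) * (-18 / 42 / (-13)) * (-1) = -1 / 117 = -0.01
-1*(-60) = 60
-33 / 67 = -0.49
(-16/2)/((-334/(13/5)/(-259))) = -13468/835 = -16.13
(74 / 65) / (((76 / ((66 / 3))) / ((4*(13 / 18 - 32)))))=-458282 / 11115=-41.23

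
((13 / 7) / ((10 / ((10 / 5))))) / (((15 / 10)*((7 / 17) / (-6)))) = -884 / 245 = -3.61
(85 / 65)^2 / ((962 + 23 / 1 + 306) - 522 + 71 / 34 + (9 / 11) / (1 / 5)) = 108086 / 48995973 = 0.00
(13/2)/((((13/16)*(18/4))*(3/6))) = 32/9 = 3.56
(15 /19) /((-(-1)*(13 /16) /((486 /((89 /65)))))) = 583200 /1691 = 344.88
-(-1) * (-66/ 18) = -11/ 3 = -3.67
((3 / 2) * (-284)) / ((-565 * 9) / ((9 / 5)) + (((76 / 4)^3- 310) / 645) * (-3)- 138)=45795 / 321797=0.14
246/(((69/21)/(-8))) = -13776/23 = -598.96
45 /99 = 5 /11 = 0.45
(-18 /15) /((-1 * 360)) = 1 /300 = 0.00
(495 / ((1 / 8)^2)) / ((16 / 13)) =25740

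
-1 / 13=-0.08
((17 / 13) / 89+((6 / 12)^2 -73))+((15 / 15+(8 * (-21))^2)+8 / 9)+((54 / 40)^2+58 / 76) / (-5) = 11139829327637 / 395694000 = 28152.64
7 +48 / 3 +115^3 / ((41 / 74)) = 112545693 / 41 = 2745016.90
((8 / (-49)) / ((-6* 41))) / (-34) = -2 / 102459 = -0.00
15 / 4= 3.75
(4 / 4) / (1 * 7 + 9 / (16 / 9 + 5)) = 61 / 508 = 0.12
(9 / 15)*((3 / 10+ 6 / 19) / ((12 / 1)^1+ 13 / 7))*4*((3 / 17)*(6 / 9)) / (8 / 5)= 2457 / 313310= 0.01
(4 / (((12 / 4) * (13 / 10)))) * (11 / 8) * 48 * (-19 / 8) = -2090 / 13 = -160.77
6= 6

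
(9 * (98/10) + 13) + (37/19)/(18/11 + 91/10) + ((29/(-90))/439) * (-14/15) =674113349377/6649236675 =101.38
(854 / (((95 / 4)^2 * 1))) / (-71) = -13664 / 640775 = -0.02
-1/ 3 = -0.33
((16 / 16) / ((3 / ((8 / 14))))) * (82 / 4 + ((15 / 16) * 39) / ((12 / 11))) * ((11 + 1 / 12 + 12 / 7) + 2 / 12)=418297 / 3136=133.39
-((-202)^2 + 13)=-40817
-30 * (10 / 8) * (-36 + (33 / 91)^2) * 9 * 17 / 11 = 3408384825 / 182182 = 18708.68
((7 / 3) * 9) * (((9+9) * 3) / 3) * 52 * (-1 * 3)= -58968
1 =1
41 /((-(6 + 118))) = -41 /124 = -0.33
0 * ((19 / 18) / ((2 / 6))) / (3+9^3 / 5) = 0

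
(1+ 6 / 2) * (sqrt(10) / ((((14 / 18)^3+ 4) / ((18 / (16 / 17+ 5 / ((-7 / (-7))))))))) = 892296 * sqrt(10) / 329159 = 8.57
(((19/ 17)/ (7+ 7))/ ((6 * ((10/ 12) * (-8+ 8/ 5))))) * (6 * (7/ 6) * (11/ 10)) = -209/ 10880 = -0.02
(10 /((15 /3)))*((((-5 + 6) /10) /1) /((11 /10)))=2 /11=0.18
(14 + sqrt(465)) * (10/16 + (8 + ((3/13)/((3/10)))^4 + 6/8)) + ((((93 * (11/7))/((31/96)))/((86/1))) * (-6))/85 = 396876747149/2922932740 + 2222075 * sqrt(465)/228488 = 345.49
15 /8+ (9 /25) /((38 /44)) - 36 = -33.71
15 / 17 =0.88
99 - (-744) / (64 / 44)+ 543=2307 / 2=1153.50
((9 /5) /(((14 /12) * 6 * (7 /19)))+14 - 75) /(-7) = 14774 /1715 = 8.61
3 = 3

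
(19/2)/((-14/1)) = -19/28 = -0.68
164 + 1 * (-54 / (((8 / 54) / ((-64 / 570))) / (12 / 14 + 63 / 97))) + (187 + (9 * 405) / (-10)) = 6213213 / 129010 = 48.16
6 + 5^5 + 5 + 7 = 3143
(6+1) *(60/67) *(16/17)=6720/1139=5.90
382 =382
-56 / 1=-56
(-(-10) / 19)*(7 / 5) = 14 / 19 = 0.74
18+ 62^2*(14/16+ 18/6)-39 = 29749/2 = 14874.50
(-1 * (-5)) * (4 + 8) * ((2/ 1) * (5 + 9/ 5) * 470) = 383520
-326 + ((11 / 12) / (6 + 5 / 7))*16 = -45658 / 141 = -323.82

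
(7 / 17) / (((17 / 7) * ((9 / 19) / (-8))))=-7448 / 2601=-2.86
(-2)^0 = 1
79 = 79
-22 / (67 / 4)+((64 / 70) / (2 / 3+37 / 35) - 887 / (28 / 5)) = -54049133 / 339556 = -159.18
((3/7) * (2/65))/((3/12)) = 24/455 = 0.05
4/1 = 4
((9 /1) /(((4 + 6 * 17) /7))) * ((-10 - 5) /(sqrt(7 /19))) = -135 * sqrt(133) /106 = -14.69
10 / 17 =0.59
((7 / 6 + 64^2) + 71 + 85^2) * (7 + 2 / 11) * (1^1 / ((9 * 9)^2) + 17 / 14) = 54765060901 / 551124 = 99369.76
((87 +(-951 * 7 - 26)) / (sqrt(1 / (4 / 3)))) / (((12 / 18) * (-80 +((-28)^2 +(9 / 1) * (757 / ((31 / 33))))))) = -12028 * sqrt(3) / 14509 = -1.44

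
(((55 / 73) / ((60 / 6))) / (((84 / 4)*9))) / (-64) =-11 / 1766016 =-0.00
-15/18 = -5/6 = -0.83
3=3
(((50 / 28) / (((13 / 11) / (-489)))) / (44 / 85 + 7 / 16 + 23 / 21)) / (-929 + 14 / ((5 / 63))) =1371645000 / 2864647721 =0.48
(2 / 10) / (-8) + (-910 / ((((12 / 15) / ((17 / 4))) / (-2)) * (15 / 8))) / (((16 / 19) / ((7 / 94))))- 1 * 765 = -3485707 / 11280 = -309.02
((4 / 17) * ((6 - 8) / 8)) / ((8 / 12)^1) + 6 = 201 / 34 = 5.91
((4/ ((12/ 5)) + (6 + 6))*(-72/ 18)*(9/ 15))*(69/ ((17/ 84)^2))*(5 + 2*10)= -399228480/ 289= -1381413.43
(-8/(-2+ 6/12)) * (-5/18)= -40/27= -1.48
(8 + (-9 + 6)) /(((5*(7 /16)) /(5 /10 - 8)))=-120 /7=-17.14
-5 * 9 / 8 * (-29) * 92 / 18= 3335 / 4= 833.75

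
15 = 15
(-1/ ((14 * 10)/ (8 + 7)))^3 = -27/ 21952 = -0.00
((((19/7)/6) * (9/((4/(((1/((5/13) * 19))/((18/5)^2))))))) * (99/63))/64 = 715/2709504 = 0.00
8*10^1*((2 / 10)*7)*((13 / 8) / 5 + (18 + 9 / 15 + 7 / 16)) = 2168.60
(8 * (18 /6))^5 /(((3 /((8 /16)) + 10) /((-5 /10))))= -248832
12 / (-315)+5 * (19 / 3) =1107 / 35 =31.63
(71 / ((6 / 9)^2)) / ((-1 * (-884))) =639 / 3536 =0.18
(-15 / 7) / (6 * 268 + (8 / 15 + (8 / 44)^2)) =-27225 / 20436836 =-0.00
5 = 5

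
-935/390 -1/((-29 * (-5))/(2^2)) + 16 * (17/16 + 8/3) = 215801/3770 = 57.24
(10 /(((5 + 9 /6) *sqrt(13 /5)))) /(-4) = -5 *sqrt(65) /169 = -0.24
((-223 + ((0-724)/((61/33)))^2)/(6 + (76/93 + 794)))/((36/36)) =191.28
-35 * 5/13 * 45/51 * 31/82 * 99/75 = -5.93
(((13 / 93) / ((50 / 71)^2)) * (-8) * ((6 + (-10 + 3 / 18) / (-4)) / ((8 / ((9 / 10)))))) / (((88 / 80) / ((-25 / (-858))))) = -1023323 / 18004800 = -0.06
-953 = -953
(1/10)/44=1/440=0.00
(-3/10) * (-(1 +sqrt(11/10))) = 3/10 +3 * sqrt(110)/100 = 0.61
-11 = -11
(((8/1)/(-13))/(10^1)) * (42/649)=-168/42185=-0.00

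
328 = 328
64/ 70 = 32/ 35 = 0.91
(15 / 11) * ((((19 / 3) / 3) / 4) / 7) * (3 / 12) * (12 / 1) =95 / 308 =0.31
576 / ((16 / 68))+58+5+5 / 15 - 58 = 2453.33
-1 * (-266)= 266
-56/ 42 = -4/ 3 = -1.33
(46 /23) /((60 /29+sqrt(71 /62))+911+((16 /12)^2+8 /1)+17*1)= 7938889200 /3730664743409 - 136242*sqrt(4402) /3730664743409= 0.00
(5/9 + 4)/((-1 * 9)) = -0.51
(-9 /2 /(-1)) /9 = 1 /2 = 0.50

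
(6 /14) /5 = 3 /35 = 0.09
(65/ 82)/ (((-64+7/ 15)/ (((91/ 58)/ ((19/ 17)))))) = -0.02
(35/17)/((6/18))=105/17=6.18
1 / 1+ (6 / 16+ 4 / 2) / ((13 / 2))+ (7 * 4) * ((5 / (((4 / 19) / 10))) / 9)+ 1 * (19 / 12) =741.84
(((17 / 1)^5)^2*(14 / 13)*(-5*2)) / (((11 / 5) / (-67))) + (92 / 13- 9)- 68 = 94550113931048101 / 143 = 661189607909427.28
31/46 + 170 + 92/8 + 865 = 1047.17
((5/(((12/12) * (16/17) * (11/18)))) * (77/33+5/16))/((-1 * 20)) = -6477/5632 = -1.15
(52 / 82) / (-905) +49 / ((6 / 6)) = 1818119 / 37105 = 49.00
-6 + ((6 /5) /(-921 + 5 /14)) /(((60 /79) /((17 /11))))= -21276251 /3544475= -6.00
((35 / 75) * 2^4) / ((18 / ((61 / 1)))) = 3416 / 135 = 25.30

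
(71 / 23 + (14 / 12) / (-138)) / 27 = 2549 / 22356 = 0.11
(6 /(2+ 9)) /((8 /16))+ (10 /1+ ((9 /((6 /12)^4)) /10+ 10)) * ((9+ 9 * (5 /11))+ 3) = 30504 /55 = 554.62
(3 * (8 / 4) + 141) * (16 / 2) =1176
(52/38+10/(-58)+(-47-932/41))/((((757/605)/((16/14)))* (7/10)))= -74937236000/837967963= -89.43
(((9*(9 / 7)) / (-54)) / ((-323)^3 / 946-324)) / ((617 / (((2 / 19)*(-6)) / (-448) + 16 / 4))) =12082785 / 312532137459472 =0.00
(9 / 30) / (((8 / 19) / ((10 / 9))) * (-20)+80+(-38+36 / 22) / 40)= 209 / 49820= 0.00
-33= -33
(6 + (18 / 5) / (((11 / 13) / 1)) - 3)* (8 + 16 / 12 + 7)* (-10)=-13034 / 11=-1184.91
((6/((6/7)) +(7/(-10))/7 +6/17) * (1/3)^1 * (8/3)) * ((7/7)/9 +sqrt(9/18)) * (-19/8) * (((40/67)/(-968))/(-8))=-2603 * sqrt(2)/4410208 - 2603/19845936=-0.00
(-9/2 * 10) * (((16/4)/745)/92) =-9/3427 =-0.00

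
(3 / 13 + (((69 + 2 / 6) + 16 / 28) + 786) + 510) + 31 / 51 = 2114352 / 1547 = 1366.74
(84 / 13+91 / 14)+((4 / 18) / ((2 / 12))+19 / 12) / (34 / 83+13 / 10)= 811717 / 55341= 14.67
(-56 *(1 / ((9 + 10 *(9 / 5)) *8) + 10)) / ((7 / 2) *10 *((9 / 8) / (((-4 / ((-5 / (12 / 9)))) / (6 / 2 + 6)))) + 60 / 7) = -13553792 / 8244585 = -1.64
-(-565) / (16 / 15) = 8475 / 16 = 529.69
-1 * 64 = -64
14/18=7/9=0.78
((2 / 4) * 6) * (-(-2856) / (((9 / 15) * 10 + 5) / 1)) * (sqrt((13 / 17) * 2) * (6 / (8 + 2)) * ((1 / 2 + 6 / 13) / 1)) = 3780 * sqrt(442) / 143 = 555.73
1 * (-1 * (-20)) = 20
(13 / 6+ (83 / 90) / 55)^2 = 29203216 / 6125625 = 4.77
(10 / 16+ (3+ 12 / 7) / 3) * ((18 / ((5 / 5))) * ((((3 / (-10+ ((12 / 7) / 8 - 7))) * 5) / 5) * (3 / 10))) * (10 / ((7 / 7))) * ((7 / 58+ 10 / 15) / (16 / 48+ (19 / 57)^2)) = -4094793 / 109040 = -37.55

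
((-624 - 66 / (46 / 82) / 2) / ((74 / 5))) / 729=-8725 / 137862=-0.06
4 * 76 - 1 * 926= -622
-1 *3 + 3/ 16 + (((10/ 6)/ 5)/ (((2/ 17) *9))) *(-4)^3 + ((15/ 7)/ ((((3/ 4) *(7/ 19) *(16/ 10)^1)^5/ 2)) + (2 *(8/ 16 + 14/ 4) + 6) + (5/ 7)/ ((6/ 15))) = 18797531219/ 76236552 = 246.57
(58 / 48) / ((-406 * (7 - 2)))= -0.00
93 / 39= 31 / 13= 2.38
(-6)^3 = -216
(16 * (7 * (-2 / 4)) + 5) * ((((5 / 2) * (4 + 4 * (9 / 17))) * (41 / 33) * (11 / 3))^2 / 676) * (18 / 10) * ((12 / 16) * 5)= -42025 / 17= -2472.06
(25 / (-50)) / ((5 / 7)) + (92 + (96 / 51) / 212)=822693 / 9010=91.31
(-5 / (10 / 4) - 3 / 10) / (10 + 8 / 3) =-69 / 380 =-0.18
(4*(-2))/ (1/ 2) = -16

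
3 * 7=21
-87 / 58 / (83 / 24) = -36 / 83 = -0.43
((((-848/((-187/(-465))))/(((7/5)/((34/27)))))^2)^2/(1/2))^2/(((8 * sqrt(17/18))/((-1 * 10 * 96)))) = -1425411919377805902164619790227865600000000000000000 * sqrt(34)/100478302369007844163113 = -82719434308384051602522230000.00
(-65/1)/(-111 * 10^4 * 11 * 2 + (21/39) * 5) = 169/63491993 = 0.00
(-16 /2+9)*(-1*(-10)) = 10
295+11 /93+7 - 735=-40258 /93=-432.88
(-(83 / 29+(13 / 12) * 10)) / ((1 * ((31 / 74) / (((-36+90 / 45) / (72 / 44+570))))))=16487977 / 8479368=1.94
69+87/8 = 639/8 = 79.88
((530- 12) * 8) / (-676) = -6.13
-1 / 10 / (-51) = 0.00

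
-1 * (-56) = 56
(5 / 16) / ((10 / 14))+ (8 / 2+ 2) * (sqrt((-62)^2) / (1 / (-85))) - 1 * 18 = -506201 / 16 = -31637.56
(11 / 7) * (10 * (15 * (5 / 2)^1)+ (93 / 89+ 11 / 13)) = 4796693 / 8099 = 592.26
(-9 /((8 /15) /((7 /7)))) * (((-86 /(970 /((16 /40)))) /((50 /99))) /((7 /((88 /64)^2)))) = 13907619 /43456000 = 0.32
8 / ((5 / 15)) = 24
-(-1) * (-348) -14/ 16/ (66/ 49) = -184087/ 528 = -348.65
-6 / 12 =-1 / 2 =-0.50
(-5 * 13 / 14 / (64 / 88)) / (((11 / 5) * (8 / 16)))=-325 / 56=-5.80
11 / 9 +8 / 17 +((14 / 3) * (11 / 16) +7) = 14567 / 1224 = 11.90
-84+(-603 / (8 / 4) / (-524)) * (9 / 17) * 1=-1491117 / 17816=-83.70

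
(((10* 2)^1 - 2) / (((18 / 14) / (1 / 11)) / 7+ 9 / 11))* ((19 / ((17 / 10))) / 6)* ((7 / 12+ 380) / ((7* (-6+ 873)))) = 6681521 / 9020268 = 0.74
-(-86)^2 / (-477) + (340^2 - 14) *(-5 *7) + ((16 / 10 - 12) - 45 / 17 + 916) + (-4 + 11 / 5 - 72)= -163990956284 / 40545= -4044665.34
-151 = -151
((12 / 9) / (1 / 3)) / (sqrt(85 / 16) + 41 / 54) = 1.31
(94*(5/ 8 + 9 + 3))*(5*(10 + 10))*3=356025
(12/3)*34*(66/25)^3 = 39099456/15625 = 2502.37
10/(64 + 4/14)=0.16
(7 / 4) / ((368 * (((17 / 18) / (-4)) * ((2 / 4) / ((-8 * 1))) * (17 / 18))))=2268 / 6647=0.34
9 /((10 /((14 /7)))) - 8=-31 /5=-6.20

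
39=39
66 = 66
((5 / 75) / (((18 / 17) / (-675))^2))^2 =11745140625 / 16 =734071289.06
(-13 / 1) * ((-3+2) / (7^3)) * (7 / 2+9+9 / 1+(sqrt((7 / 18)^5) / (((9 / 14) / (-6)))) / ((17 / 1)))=559 / 686 - 13 * sqrt(14) / 24786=0.81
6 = 6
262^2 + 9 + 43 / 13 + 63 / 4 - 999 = 67673.06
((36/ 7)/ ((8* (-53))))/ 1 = -9/ 742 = -0.01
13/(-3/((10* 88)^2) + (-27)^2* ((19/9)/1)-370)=10067200/905273597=0.01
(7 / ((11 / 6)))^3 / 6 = 12348 / 1331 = 9.28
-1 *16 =-16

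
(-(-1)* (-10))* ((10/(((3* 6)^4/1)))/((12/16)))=-25/19683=-0.00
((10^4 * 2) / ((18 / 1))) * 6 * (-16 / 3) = -320000 / 9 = -35555.56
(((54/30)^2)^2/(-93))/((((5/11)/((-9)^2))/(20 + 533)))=-11123.46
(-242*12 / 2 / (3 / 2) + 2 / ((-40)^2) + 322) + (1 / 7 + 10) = -3560793 / 5600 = -635.86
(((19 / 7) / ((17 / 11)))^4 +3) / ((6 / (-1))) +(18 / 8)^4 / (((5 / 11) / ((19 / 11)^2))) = 1407238603373563 / 8470552823040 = 166.13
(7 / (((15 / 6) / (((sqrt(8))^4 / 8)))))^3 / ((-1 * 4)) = -351232 / 125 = -2809.86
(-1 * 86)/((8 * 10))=-43/40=-1.08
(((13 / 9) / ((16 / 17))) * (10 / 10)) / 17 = 13 / 144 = 0.09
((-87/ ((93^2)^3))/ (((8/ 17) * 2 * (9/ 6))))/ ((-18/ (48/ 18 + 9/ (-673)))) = 2641001/ 188103337975228464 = 0.00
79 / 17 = 4.65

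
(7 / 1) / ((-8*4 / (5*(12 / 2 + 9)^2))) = -7875 / 32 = -246.09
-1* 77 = -77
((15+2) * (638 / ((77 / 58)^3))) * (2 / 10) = 192380432 / 207515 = 927.07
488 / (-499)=-488 / 499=-0.98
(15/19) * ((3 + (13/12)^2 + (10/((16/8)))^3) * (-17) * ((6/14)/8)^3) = -748935/2809856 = -0.27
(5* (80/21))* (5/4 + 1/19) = 3300/133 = 24.81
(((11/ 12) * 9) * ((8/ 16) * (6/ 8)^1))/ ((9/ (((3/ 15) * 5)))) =11/ 32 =0.34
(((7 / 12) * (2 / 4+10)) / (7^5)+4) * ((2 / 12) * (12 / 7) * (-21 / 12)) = -10977 / 5488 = -2.00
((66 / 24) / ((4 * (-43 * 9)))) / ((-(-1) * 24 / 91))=-1001 / 148608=-0.01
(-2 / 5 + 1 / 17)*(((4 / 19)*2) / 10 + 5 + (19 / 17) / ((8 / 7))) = -2255591 / 1098200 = -2.05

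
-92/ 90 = -46/ 45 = -1.02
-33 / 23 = -1.43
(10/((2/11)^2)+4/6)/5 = 1819/30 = 60.63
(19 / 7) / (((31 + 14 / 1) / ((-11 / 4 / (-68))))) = 209 / 85680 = 0.00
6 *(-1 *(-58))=348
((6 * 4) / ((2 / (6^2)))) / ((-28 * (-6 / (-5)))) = -90 / 7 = -12.86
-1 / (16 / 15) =-15 / 16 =-0.94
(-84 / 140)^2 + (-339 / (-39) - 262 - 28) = -91308 / 325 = -280.95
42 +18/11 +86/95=46546/1045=44.54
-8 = -8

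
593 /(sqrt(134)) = 593 * sqrt(134) /134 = 51.23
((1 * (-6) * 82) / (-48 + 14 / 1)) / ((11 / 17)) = 22.36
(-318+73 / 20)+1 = -6267 / 20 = -313.35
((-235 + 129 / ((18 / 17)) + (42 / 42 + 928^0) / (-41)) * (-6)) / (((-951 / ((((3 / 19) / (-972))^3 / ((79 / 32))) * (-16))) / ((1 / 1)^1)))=-222808 / 11228127211973691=-0.00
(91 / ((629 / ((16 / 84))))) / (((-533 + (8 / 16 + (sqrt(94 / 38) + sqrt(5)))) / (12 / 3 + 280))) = 561184 / (1887 * (-20235 + 2 * sqrt(893) + 38 * sqrt(5))) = -0.01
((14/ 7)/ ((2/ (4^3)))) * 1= 64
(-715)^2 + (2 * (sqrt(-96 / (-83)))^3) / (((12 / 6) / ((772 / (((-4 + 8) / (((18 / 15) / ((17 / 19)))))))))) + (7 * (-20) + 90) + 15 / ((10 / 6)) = 8448768 * sqrt(498) / 585565 + 511184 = 511505.98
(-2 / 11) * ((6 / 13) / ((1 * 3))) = -4 / 143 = -0.03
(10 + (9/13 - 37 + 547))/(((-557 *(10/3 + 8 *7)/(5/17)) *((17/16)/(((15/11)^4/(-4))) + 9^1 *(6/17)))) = -10280418750/4320225628199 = -0.00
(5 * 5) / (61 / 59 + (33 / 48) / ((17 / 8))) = 50150 / 2723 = 18.42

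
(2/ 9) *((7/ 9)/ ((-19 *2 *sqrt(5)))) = -7 *sqrt(5)/ 7695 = -0.00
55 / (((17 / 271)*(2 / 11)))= 163955 / 34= 4822.21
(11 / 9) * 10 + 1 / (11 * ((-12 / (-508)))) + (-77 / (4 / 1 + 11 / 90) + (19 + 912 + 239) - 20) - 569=3034820 / 5247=578.39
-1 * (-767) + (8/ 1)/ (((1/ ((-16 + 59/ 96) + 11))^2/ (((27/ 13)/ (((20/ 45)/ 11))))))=57745729/ 6656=8675.74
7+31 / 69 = 514 / 69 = 7.45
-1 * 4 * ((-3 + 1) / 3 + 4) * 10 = -400 / 3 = -133.33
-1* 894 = -894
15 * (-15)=-225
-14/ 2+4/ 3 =-5.67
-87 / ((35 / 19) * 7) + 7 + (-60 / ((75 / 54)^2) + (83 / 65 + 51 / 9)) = -23.91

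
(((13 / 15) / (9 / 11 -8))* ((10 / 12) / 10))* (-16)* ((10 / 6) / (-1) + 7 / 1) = 9152 / 10665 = 0.86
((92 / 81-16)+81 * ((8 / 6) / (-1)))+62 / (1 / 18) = 80444 / 81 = 993.14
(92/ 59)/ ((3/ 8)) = 736/ 177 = 4.16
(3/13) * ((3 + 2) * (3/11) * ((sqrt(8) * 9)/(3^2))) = 90 * sqrt(2)/143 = 0.89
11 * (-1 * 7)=-77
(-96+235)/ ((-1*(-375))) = 0.37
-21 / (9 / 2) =-14 / 3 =-4.67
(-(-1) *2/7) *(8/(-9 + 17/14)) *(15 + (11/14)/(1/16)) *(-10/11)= 61760/8393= 7.36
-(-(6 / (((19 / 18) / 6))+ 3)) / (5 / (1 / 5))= 141 / 95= 1.48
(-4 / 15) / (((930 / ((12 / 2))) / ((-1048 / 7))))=4192 / 16275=0.26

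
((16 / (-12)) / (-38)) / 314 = 0.00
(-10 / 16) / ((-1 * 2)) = 5 / 16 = 0.31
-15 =-15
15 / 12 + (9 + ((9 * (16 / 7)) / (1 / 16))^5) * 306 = 79468276021044339323 / 67228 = 1182071101639857.49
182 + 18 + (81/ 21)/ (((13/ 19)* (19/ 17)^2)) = 353603/ 1729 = 204.51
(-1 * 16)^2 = 256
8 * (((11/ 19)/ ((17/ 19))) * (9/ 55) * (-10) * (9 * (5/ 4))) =-1620/ 17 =-95.29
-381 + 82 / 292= -55585 / 146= -380.72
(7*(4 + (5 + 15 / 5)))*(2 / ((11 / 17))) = 2856 / 11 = 259.64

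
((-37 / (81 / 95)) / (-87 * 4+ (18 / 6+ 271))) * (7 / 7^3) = 95 / 7938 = 0.01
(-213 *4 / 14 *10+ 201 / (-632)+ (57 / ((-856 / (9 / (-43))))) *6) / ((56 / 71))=-879841641303 / 1139870144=-771.88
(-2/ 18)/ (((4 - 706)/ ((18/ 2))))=1/ 702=0.00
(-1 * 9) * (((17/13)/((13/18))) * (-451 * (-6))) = -7452324/169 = -44096.59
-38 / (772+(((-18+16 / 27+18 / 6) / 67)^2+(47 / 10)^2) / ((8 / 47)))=-99483422400 / 2361554269163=-0.04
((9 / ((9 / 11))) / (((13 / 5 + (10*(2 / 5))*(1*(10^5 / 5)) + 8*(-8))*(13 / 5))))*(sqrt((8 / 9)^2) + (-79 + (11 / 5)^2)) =-181346 / 46764081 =-0.00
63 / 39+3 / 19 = 438 / 247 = 1.77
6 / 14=0.43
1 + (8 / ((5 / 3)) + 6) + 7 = 94 / 5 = 18.80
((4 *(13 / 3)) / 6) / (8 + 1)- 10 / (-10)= 107 / 81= 1.32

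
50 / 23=2.17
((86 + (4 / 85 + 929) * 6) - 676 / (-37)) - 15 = 17811873 / 3145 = 5663.55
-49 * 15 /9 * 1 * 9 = -735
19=19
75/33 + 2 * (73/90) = 3.89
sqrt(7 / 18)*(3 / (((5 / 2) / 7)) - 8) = 0.25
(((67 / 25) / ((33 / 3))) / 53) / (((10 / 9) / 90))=5427 / 14575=0.37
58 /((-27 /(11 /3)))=-638 /81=-7.88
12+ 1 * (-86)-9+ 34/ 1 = -49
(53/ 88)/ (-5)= -53/ 440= -0.12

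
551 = 551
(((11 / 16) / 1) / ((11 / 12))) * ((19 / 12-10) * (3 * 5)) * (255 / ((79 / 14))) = -2704275 / 632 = -4278.92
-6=-6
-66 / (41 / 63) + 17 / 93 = -385997 / 3813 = -101.23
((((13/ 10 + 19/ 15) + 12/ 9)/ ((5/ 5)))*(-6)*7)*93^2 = -7083531/ 5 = -1416706.20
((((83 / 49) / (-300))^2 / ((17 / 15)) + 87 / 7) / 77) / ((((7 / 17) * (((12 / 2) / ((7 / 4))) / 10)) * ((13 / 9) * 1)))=0.79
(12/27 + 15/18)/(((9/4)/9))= 46/9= 5.11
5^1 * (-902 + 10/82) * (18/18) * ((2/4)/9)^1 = -184885/738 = -250.52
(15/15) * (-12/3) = -4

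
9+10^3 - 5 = 1004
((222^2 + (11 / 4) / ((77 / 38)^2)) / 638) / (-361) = -26564437 / 124141402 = -0.21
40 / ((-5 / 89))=-712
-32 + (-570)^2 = 324868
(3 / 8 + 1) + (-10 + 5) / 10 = 7 / 8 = 0.88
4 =4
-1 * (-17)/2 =17/2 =8.50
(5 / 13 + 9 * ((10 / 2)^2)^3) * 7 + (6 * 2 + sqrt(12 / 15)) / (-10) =63984472 / 65 - sqrt(5) / 25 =984376.40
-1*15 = -15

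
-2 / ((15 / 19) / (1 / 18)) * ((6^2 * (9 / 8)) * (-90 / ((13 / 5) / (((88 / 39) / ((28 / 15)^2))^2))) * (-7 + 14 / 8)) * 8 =-5237409375 / 1507142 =-3475.06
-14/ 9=-1.56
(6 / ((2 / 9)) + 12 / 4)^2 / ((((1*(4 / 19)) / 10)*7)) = 42750 / 7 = 6107.14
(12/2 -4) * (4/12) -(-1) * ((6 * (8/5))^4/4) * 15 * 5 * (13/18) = 8626226/75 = 115016.35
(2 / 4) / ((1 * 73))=1 / 146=0.01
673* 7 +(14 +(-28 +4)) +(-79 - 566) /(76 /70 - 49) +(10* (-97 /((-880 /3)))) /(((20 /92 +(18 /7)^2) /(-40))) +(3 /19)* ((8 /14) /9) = 2061938205193 /439167729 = 4695.10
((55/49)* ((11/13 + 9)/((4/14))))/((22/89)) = 14240/91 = 156.48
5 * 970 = 4850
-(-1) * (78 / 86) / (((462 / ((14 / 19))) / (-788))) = -10244 / 8987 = -1.14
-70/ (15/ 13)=-182/ 3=-60.67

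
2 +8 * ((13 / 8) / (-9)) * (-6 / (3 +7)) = 43 / 15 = 2.87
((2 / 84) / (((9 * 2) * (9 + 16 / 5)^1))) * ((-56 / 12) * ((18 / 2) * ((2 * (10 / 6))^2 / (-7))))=250 / 34587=0.01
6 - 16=-10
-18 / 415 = -0.04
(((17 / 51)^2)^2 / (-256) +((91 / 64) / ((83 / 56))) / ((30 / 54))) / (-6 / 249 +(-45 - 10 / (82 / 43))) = -609240361 / 17735708160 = -0.03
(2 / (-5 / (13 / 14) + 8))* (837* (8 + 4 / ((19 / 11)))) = 2132676 / 323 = 6602.71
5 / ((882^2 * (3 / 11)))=55 / 2333772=0.00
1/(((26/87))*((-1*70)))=-87/1820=-0.05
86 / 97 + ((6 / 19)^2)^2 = 11333318 / 12641137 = 0.90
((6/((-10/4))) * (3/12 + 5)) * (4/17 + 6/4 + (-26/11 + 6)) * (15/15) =-126567/1870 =-67.68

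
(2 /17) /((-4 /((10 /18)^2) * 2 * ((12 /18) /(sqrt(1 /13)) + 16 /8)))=25 /4896-25 * sqrt(13) /14688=-0.00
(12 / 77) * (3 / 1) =36 / 77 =0.47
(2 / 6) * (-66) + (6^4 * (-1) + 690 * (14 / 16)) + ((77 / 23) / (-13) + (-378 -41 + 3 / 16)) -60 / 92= -1133.97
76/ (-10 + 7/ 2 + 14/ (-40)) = -1520/ 137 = -11.09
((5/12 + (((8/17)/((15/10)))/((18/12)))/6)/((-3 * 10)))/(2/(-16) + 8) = -829/433755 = -0.00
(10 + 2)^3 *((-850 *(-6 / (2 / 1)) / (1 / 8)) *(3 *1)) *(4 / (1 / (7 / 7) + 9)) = 42301440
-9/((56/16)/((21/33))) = -18/11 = -1.64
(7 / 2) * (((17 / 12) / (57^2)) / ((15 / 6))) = 119 / 194940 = 0.00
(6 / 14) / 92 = 3 / 644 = 0.00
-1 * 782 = -782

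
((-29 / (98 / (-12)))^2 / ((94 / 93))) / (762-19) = 1407834 / 83845321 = 0.02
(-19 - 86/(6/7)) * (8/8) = -358/3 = -119.33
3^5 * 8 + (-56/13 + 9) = 25333/13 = 1948.69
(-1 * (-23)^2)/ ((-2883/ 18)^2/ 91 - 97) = -1733004/ 605749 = -2.86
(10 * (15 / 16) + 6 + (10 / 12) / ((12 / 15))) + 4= 245 / 12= 20.42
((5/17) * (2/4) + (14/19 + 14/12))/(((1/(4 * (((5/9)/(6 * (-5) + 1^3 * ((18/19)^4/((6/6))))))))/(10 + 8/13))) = -6269263180/3783728403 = -1.66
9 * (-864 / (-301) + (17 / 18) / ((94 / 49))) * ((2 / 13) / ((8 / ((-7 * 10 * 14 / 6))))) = -95.06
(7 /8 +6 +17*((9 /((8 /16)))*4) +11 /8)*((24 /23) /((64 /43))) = 863.91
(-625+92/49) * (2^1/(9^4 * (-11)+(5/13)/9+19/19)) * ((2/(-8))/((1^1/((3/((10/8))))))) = -1128114/108881675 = -0.01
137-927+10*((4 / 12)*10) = -2270 / 3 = -756.67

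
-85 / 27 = -3.15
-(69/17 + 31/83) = -4.43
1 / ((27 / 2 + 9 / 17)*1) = 34 / 477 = 0.07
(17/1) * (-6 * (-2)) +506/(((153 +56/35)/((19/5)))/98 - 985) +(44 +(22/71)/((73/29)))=247.61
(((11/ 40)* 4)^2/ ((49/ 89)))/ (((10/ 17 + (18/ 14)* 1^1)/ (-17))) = -3112241/ 156100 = -19.94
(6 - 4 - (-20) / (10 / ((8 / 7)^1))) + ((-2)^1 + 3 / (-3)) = 9 / 7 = 1.29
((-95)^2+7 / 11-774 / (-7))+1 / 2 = 1407053 / 154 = 9136.71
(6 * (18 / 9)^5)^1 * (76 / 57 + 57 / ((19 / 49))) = 28480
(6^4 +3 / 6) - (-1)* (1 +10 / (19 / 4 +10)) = 153185 / 118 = 1298.18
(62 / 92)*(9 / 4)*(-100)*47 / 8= -327825 / 368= -890.83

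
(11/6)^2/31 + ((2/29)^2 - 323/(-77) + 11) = 1106289845/72268812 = 15.31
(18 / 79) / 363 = 6 / 9559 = 0.00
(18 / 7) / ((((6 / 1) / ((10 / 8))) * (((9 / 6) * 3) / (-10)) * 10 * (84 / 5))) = -25 / 3528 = -0.01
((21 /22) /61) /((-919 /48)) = -0.00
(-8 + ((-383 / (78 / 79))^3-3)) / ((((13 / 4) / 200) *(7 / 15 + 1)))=-6924966651166250 / 2827539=-2449114460.02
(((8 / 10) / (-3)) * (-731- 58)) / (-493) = -1052 / 2465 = -0.43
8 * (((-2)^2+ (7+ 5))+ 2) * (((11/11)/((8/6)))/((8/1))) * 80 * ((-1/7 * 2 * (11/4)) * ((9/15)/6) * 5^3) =-74250/7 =-10607.14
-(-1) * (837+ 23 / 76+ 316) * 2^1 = 87651 / 38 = 2306.61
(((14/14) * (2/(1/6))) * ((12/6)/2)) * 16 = 192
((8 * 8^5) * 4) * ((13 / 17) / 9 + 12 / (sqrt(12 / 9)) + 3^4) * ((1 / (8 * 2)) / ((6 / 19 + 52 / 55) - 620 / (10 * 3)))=-212406599680 / 775659 - 308183040 * sqrt(3) / 15209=-308937.07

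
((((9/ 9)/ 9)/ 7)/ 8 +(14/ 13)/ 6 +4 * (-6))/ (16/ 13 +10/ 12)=-156059/ 13524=-11.54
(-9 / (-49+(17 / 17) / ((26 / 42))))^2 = 13689 / 379456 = 0.04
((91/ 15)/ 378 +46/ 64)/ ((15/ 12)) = 0.59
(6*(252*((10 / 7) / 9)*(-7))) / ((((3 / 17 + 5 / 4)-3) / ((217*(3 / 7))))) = 10624320 / 107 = 99292.71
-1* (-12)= 12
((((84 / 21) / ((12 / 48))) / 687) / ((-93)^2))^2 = 0.00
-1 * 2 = -2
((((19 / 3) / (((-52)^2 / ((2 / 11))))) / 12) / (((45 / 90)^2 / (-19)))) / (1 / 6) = -361 / 22308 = -0.02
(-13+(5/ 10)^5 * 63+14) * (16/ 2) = 95/ 4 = 23.75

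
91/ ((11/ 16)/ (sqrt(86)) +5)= 10017280/ 550279-16016 * sqrt(86)/ 550279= 17.93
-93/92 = -1.01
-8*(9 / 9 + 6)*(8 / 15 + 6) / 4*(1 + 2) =-1372 / 5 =-274.40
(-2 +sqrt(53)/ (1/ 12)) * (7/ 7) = -2 +12 * sqrt(53) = 85.36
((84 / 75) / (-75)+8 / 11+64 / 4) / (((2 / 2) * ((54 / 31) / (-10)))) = -10685452 / 111375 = -95.94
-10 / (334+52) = -5 / 193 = -0.03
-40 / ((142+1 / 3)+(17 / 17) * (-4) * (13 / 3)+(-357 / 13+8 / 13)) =-130 / 319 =-0.41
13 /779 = 0.02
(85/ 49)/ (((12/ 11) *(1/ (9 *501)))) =1405305/ 196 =7169.92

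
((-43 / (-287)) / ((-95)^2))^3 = 79507 / 17377500990461609375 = 0.00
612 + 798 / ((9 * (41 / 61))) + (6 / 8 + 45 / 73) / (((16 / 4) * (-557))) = 59528956075 / 80020848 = 743.92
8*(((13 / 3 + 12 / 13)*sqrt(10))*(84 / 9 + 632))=242720*sqrt(10) / 9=85283.11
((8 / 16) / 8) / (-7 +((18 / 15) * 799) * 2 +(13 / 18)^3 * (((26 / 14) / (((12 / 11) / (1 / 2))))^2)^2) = 1451792885760 / 44385321305715881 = 0.00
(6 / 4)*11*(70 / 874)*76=2310 / 23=100.43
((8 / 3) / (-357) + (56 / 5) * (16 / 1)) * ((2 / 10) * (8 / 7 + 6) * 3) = 1919152 / 2499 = 767.97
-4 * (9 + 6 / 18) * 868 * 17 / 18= -826336 / 27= -30605.04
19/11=1.73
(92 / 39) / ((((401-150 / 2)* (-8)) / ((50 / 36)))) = -575 / 457704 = -0.00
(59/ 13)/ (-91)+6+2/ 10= 36378/ 5915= 6.15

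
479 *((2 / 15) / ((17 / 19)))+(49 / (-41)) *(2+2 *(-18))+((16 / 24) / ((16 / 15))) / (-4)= 37423309 / 334560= 111.86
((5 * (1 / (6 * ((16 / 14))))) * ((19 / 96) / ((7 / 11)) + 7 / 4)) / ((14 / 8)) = 6925 / 8064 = 0.86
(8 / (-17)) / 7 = -8 / 119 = -0.07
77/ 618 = 0.12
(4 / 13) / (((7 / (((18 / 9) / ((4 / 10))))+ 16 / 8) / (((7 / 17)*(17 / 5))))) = 28 / 221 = 0.13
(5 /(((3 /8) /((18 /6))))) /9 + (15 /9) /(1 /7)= 145 /9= 16.11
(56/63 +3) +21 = 224/9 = 24.89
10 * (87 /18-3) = 55 /3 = 18.33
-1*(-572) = 572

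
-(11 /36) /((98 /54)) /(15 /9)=-99 /980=-0.10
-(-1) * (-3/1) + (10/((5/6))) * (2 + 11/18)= 85/3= 28.33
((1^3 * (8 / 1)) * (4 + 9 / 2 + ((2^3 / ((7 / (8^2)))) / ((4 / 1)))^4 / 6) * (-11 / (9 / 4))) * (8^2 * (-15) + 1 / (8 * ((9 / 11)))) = 408314904686986 / 583443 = 699836838.71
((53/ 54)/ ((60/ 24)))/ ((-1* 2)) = -53/ 270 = -0.20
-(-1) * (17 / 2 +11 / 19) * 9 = 3105 / 38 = 81.71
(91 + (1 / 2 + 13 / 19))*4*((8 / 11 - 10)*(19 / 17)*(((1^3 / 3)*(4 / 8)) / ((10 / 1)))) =-63.69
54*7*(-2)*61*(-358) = 16509528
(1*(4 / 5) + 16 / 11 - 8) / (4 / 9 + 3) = -2844 / 1705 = -1.67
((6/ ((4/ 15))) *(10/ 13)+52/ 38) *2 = 9226/ 247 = 37.35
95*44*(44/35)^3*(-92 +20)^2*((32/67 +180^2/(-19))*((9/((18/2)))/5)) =-42167111955775488/2872625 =-14678947637.01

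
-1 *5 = -5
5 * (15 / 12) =25 / 4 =6.25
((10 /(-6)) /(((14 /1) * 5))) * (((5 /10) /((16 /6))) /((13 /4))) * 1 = -1 /728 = -0.00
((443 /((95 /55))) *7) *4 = 136444 /19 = 7181.26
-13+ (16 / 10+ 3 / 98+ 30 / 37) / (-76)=-17956703 / 1377880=-13.03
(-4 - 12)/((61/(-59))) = 15.48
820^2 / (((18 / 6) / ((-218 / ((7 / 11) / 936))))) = -503073542400 / 7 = -71867648914.29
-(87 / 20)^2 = -7569 / 400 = -18.92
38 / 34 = 19 / 17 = 1.12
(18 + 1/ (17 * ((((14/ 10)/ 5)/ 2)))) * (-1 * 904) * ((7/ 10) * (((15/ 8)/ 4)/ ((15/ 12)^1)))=-371544/ 85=-4371.11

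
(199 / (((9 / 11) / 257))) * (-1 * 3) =-562573 / 3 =-187524.33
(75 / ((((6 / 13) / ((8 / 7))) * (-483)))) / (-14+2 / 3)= 65 / 2254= 0.03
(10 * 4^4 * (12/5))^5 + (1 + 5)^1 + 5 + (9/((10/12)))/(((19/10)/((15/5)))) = 166344955836556640789/19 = 8754997675608244252.05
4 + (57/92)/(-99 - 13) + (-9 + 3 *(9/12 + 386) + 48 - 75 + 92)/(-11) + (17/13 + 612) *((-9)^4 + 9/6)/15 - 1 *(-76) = 395320074489/1473472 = 268291.54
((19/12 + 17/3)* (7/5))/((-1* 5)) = -203/100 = -2.03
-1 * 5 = -5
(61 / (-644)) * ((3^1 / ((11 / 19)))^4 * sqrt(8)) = -643916061 * sqrt(2) / 4714402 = -193.16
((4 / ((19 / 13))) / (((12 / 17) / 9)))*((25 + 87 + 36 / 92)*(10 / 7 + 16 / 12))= 33134530 / 3059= 10831.82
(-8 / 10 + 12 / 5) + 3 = 23 / 5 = 4.60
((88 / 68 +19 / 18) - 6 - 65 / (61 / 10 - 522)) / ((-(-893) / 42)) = -5563703 / 33565191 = -0.17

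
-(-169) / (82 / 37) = 6253 / 82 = 76.26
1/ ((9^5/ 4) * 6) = 2/ 177147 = 0.00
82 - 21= 61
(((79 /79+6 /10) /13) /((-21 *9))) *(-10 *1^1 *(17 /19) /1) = 272 /46683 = 0.01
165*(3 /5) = 99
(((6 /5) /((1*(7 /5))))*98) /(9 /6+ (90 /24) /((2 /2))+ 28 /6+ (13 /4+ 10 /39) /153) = 1002456 /118619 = 8.45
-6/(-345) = 2/115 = 0.02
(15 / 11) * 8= 120 / 11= 10.91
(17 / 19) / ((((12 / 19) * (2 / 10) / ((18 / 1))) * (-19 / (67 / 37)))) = -17085 / 1406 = -12.15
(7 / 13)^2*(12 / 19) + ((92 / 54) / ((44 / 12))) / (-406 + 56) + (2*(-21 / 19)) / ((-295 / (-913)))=-21858160837 / 3282203925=-6.66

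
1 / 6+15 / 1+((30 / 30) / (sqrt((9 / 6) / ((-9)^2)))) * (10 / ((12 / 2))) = 5 * sqrt(6)+91 / 6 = 27.41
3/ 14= 0.21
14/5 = 2.80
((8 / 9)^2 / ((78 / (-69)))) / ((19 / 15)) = -3680 / 6669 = -0.55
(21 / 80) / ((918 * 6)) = 7 / 146880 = 0.00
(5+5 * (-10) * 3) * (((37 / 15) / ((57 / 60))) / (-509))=21460 / 29013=0.74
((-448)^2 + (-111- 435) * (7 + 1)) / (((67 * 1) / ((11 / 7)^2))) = 3393808 / 469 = 7236.26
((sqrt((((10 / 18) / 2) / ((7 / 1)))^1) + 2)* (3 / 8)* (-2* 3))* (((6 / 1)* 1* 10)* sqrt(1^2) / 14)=-21.21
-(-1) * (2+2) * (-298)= -1192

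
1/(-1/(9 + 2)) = -11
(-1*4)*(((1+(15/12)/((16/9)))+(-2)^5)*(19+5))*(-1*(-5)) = 14542.50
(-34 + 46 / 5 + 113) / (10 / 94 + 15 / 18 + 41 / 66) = 75999 / 1345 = 56.50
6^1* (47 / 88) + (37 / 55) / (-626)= 3.20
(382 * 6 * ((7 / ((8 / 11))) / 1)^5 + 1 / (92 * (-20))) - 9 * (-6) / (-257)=45839430249553451 / 242114560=189329506.86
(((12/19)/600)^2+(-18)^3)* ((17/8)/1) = -89477459983/7220000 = -12393.00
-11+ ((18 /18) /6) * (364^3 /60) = 6028073 /45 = 133957.18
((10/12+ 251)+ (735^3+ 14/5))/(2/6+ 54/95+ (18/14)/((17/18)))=175452175.54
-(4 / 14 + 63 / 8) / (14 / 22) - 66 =-30899 / 392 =-78.82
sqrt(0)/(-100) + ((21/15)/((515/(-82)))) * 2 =-1148/2575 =-0.45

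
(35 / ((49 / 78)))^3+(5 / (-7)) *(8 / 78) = 172941.62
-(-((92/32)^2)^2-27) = 390433/4096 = 95.32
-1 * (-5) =5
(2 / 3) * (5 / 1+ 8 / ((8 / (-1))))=8 / 3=2.67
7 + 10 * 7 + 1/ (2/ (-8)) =73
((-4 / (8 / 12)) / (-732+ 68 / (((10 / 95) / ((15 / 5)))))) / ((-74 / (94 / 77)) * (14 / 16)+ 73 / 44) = 4136 / 42714711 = 0.00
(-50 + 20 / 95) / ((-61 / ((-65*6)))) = -368940 / 1159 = -318.33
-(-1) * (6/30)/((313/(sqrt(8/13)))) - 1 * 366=-366+2 * sqrt(26)/20345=-366.00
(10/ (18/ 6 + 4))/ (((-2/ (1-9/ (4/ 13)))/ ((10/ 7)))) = 2825/ 98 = 28.83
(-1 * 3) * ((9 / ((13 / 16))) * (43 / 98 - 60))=96984 / 49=1979.27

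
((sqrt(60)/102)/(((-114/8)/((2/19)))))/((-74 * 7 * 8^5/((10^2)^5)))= 0.33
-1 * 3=-3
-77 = -77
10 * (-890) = -8900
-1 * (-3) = 3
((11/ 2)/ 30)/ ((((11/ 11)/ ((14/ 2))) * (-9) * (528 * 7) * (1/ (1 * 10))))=-0.00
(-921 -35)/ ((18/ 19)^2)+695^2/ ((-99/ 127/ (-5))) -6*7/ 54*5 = 2759535341/ 891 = 3097121.59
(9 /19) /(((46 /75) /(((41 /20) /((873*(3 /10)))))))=1025 /169556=0.01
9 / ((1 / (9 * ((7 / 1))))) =567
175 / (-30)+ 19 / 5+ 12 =299 / 30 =9.97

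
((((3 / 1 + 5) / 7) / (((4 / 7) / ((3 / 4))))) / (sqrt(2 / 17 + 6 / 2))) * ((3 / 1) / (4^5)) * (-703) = -6327 * sqrt(901) / 108544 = -1.75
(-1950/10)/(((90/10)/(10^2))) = -2166.67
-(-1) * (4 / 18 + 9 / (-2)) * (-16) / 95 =616 / 855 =0.72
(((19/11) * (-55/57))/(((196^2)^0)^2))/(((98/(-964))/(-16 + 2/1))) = -4820/21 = -229.52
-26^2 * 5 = -3380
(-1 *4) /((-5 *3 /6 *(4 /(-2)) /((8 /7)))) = -32 /35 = -0.91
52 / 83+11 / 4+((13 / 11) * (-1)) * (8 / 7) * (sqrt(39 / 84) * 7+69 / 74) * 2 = 811297 / 945868- 104 * sqrt(91) / 77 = -12.03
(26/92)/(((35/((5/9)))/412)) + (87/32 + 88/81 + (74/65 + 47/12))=290470223/27125280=10.71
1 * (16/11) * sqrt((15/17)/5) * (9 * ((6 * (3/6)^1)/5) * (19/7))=8208 * sqrt(51)/6545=8.96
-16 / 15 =-1.07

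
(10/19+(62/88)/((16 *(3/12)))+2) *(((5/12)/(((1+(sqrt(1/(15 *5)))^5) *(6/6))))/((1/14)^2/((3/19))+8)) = 5254080029296875/37479218890456288 - 62270578125 *sqrt(3)/37479218890456288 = 0.14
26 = 26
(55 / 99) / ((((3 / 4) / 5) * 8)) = 25 / 54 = 0.46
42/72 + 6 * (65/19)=4813/228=21.11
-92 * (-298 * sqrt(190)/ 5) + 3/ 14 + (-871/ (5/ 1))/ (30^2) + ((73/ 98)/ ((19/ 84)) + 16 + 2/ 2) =12157907/ 598500 + 27416 * sqrt(190)/ 5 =75601.01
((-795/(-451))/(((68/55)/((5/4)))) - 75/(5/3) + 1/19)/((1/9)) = -82315647/211888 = -388.49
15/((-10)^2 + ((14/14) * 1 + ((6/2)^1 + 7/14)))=30/209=0.14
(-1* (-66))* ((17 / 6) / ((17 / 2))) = 22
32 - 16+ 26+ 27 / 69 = 975 / 23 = 42.39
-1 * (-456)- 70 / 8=1789 / 4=447.25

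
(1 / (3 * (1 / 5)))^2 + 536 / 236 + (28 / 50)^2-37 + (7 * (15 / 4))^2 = 3490927091 / 5310000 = 657.43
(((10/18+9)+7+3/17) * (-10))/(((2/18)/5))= -128000/17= -7529.41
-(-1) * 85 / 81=85 / 81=1.05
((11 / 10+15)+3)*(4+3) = 1337 / 10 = 133.70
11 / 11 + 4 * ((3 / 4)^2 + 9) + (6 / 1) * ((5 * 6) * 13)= 9517 / 4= 2379.25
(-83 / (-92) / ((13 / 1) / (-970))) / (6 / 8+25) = -80510 / 30797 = -2.61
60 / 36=1.67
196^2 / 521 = 73.74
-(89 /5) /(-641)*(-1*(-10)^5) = 1780000 /641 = 2776.91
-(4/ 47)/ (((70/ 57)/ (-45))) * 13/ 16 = 6669/ 2632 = 2.53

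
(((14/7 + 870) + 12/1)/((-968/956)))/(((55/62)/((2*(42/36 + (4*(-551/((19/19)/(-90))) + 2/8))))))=-7795075240186/19965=-390437026.81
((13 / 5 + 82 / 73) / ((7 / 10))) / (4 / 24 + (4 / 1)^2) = 16308 / 49567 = 0.33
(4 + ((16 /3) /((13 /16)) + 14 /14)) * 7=3157 /39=80.95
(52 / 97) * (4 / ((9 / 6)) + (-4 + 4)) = 416 / 291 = 1.43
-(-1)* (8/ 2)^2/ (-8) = -2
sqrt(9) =3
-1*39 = -39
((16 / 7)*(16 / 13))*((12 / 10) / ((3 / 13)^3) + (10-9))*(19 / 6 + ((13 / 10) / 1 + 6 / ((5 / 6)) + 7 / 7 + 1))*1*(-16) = -745467904 / 12285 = -60681.15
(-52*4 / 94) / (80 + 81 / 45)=-520 / 19223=-0.03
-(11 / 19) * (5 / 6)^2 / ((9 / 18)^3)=-550 / 171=-3.22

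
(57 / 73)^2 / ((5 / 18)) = 58482 / 26645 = 2.19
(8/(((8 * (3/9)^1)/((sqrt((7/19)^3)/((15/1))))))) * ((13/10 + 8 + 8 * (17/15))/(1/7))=1421 * sqrt(133)/2850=5.75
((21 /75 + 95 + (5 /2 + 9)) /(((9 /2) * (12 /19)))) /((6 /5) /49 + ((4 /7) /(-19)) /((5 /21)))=-94441571 /255960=-368.97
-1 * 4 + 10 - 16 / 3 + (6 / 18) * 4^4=86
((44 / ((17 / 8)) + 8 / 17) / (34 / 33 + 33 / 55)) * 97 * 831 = 4788055800 / 4573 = 1047027.29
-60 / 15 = -4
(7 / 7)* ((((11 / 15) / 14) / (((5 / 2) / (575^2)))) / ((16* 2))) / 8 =145475 / 5376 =27.06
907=907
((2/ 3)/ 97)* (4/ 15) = 8/ 4365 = 0.00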